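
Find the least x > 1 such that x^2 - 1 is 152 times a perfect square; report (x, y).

First expand sqrt(152) as a continued fraction. With x_i = (sqrt(152) + m_i)/d_i and (m_0, d_0) = (0, 1): a_0 = floor(sqrt(152)) = 12, since 12^2 = 144 <= 152 < 169 = 13^2.
Iterate m_{i+1} = d_i*a_i - m_i, d_{i+1} = (152 - m_{i+1}^2)/d_i, a_{i+1} = floor((a_0 + m_{i+1})/d_{i+1}):
  m_1 = 1*12 - 0 = 12, d_1 = (152 - 12^2)/1 = 8/1 = 8, a_1 = floor((12 + 12)/8) = 3.
  m_2 = 8*3 - 12 = 12, d_2 = (152 - 12^2)/8 = 8/8 = 1, a_2 = floor((12 + 12)/1) = 24.
  m_3 = 1*24 - 12 = 12, d_3 = (152 - 12^2)/1 = 8/1 = 8: (m_3, d_3) = (m_1, d_1) = (12, 8), so from here the quotients repeat a_1, a_2; the period length is 2.
So sqrt(152) = [12; (3, 24)] with period length k = 2.
k is even, so the fundamental solution of x^2 - 152y^2 = 1 is (p_{k-1}, q_{k-1}) = (p_1, q_1); compute convergents through index 1.
Convergents (p_i = a_i*p_{i-1} + p_{i-2}, q_i = a_i*q_{i-1} + q_{i-2} with p_{-2}=0, p_{-1}=1, q_{-2}=1, q_{-1}=0):
  i=0: a_0=12, p_0 = 12*1 + 0 = 12, q_0 = 12*0 + 1 = 1.
  i=1: a_1=3, p_1 = 3*12 + 1 = 37, q_1 = 3*1 + 0 = 3.
Check: 37^2 - 152*3^2 = 1369 - 1368 = 1, so (x, y) = (37, 3) solves the equation, and by the theorem it is the least positive solution.

(x, y) = (37, 3)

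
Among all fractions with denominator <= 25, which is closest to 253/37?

171/25

Expand x = 253/37 as a continued fraction with the Euclidean algorithm:
  253 = 6*37 + 31, so a_0 = 6.
  37 = 1*31 + 6, so a_1 = 1.
  31 = 5*6 + 1, so a_2 = 5.
  6 = 6*1 + 0, so a_3 = 6.
so x = [6; 1, 5, 6].
Convergents (p_i = a_i*p_{i-1} + p_{i-2}, q_i = a_i*q_{i-1} + q_{i-2} with p_{-2}=0, p_{-1}=1, q_{-2}=1, q_{-1}=0), until the denominator exceeds 25:
  i=0: a_0=6, p_0 = 6*1 + 0 = 6, q_0 = 6*0 + 1 = 1.
  i=1: a_1=1, p_1 = 1*6 + 1 = 7, q_1 = 1*1 + 0 = 1.
  i=2: a_2=5, p_2 = 5*7 + 6 = 41, q_2 = 5*1 + 1 = 6.
  i=3: a_3=6, p_3 = 6*41 + 7 = 253, q_3 = 6*6 + 1 = 37.
q_3 = 37 > 25, so the last convergent with denominator <= 25 is p_2/q_2 = 41/6.
The closest fraction with denominator <= 25 is either p_2/q_2 or the intermediate fraction (k*p_2 + p_1)/(k*q_2 + q_1) with the largest k >= 1 whose denominator stays <= 25; these approach x as k grows, and every other convergent or intermediate fraction in range is farther away.
Largest k: floor((25 - q_1)/q_2) = floor((25 - 1)/6) = 4.
That gives (4*41 + 7)/(4*6 + 1) = 171/25.
Compare the errors: |x - 41/6| = |253*6 - 41*37|/(37*6) = 1/222, and |x - 171/25| = |253*25 - 171*37|/(37*25) = 2/925.
Cross-multiplying, 2*222 = 444 < 925 = 1*925, so 2/925 is smaller: the intermediate fraction 171/25 is closer to x than 41/6.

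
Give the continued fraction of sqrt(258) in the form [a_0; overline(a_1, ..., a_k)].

Write x_i = (sqrt(258) + m_i)/d_i with (m_0, d_0) = (0, 1). a_0 = floor(sqrt(258)) = 16, since 16^2 = 256 <= 258 < 289 = 17^2.
Iterate m_{i+1} = d_i*a_i - m_i, d_{i+1} = (258 - m_{i+1}^2)/d_i, a_{i+1} = floor((a_0 + m_{i+1})/d_{i+1}):
  m_1 = 1*16 - 0 = 16, d_1 = (258 - 16^2)/1 = 2/1 = 2, a_1 = floor((16 + 16)/2) = 16.
  m_2 = 2*16 - 16 = 16, d_2 = (258 - 16^2)/2 = 2/2 = 1, a_2 = floor((16 + 16)/1) = 32.
  m_3 = 1*32 - 16 = 16, d_3 = (258 - 16^2)/1 = 2/1 = 2: (m_3, d_3) = (m_1, d_1) = (16, 2), so from here the quotients repeat a_1, a_2; the period length is 2.
Hence the expansion of sqrt(258) is a_0 = 16 followed by the repeating block 16, 32 (period 2).

[16; overline(16, 32)]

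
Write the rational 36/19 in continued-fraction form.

Run the Euclidean algorithm on 36 and 19; the successive quotients are the partial quotients a_0, a_1, ... (each step inverts the fractional part left over by the previous one):
  36 = 1*19 + 17, so a_0 = 1.
  19 = 1*17 + 2, so a_1 = 1.
  17 = 8*2 + 1, so a_2 = 8.
  2 = 2*1 + 0, so a_3 = 2.
The remainder reaches 0 after 4 divisions, so the expansion has 4 partial quotients, read off in order.

[1; 1, 8, 2]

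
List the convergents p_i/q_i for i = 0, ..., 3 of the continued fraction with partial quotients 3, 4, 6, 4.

Using the convergent recurrence p_i = a_i*p_{i-1} + p_{i-2}, q_i = a_i*q_{i-1} + q_{i-2} with p_{-2}=0, p_{-1}=1, q_{-2}=1, q_{-1}=0:
  i=0: a_0=3, p_0 = 3*1 + 0 = 3, q_0 = 3*0 + 1 = 1.
  i=1: a_1=4, p_1 = 4*3 + 1 = 13, q_1 = 4*1 + 0 = 4.
  i=2: a_2=6, p_2 = 6*13 + 3 = 81, q_2 = 6*4 + 1 = 25.
  i=3: a_3=4, p_3 = 4*81 + 13 = 337, q_3 = 4*25 + 4 = 104.

3/1, 13/4, 81/25, 337/104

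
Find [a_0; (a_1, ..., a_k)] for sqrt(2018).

[44; (1, 11, 1, 5, 2, 44, 2, 5, 1, 11, 1, 88)]

Write x_i = (sqrt(2018) + m_i)/d_i with (m_0, d_0) = (0, 1). a_0 = floor(sqrt(2018)) = 44, since 44^2 = 1936 <= 2018 < 2025 = 45^2.
Iterate m_{i+1} = d_i*a_i - m_i, d_{i+1} = (2018 - m_{i+1}^2)/d_i, a_{i+1} = floor((a_0 + m_{i+1})/d_{i+1}):
  m_1 = 1*44 - 0 = 44, d_1 = (2018 - 44^2)/1 = 82/1 = 82, a_1 = floor((44 + 44)/82) = 1.
  m_2 = 82*1 - 44 = 38, d_2 = (2018 - 38^2)/82 = 574/82 = 7, a_2 = floor((44 + 38)/7) = 11.
  m_3 = 7*11 - 38 = 39, d_3 = (2018 - 39^2)/7 = 497/7 = 71, a_3 = floor((44 + 39)/71) = 1.
  m_4 = 71*1 - 39 = 32, d_4 = (2018 - 32^2)/71 = 994/71 = 14, a_4 = floor((44 + 32)/14) = 5.
  m_5 = 14*5 - 32 = 38, d_5 = (2018 - 38^2)/14 = 574/14 = 41, a_5 = floor((44 + 38)/41) = 2.
  m_6 = 41*2 - 38 = 44, d_6 = (2018 - 44^2)/41 = 82/41 = 2, a_6 = floor((44 + 44)/2) = 44.
  m_7 = 2*44 - 44 = 44, d_7 = (2018 - 44^2)/2 = 82/2 = 41, a_7 = floor((44 + 44)/41) = 2.
  m_8 = 41*2 - 44 = 38, d_8 = (2018 - 38^2)/41 = 574/41 = 14, a_8 = floor((44 + 38)/14) = 5.
  m_9 = 14*5 - 38 = 32, d_9 = (2018 - 32^2)/14 = 994/14 = 71, a_9 = floor((44 + 32)/71) = 1.
  m_10 = 71*1 - 32 = 39, d_10 = (2018 - 39^2)/71 = 497/71 = 7, a_10 = floor((44 + 39)/7) = 11.
  m_11 = 7*11 - 39 = 38, d_11 = (2018 - 38^2)/7 = 574/7 = 82, a_11 = floor((44 + 38)/82) = 1.
  m_12 = 82*1 - 38 = 44, d_12 = (2018 - 44^2)/82 = 82/82 = 1, a_12 = floor((44 + 44)/1) = 88.
  m_13 = 1*88 - 44 = 44, d_13 = (2018 - 44^2)/1 = 82/1 = 82: (m_13, d_13) = (m_1, d_1) = (44, 82), so from here the quotients repeat a_1, ..., a_12; the period length is 12.
Hence the expansion of sqrt(2018) is a_0 = 44 followed by the repeating block 1, 11, 1, 5, 2, 44, 2, 5, 1, 11, 1, 88 (period 12).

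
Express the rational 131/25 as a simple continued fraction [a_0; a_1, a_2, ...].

[5; 4, 6]

Run the Euclidean algorithm on 131 and 25; the successive quotients are the partial quotients a_0, a_1, ... (each step inverts the fractional part left over by the previous one):
  131 = 5*25 + 6, so a_0 = 5.
  25 = 4*6 + 1, so a_1 = 4.
  6 = 6*1 + 0, so a_2 = 6.
The remainder reaches 0 after 3 divisions, so the expansion has 3 partial quotients, read off in order.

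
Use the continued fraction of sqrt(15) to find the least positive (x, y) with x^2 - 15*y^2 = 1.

First expand sqrt(15) as a continued fraction. With x_i = (sqrt(15) + m_i)/d_i and (m_0, d_0) = (0, 1): a_0 = floor(sqrt(15)) = 3, since 3^2 = 9 <= 15 < 16 = 4^2.
Iterate m_{i+1} = d_i*a_i - m_i, d_{i+1} = (15 - m_{i+1}^2)/d_i, a_{i+1} = floor((a_0 + m_{i+1})/d_{i+1}):
  m_1 = 1*3 - 0 = 3, d_1 = (15 - 3^2)/1 = 6/1 = 6, a_1 = floor((3 + 3)/6) = 1.
  m_2 = 6*1 - 3 = 3, d_2 = (15 - 3^2)/6 = 6/6 = 1, a_2 = floor((3 + 3)/1) = 6.
  m_3 = 1*6 - 3 = 3, d_3 = (15 - 3^2)/1 = 6/1 = 6: (m_3, d_3) = (m_1, d_1) = (3, 6), so from here the quotients repeat a_1, a_2; the period length is 2.
So sqrt(15) = [3; (1, 6)] with period length k = 2.
k is even, so the fundamental solution of x^2 - 15y^2 = 1 is (p_{k-1}, q_{k-1}) = (p_1, q_1); compute convergents through index 1.
Convergents (p_i = a_i*p_{i-1} + p_{i-2}, q_i = a_i*q_{i-1} + q_{i-2} with p_{-2}=0, p_{-1}=1, q_{-2}=1, q_{-1}=0):
  i=0: a_0=3, p_0 = 3*1 + 0 = 3, q_0 = 3*0 + 1 = 1.
  i=1: a_1=1, p_1 = 1*3 + 1 = 4, q_1 = 1*1 + 0 = 1.
Check: 4^2 - 15*1^2 = 16 - 15 = 1, so (x, y) = (4, 1) solves the equation, and by the theorem it is the least positive solution.

(x, y) = (4, 1)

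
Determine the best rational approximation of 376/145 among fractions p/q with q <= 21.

44/17

Expand x = 376/145 as a continued fraction with the Euclidean algorithm:
  376 = 2*145 + 86, so a_0 = 2.
  145 = 1*86 + 59, so a_1 = 1.
  86 = 1*59 + 27, so a_2 = 1.
  59 = 2*27 + 5, so a_3 = 2.
  27 = 5*5 + 2, so a_4 = 5.
  5 = 2*2 + 1, so a_5 = 2.
  2 = 2*1 + 0, so a_6 = 2.
so x = [2; 1, 1, 2, 5, 2, 2].
Convergents (p_i = a_i*p_{i-1} + p_{i-2}, q_i = a_i*q_{i-1} + q_{i-2} with p_{-2}=0, p_{-1}=1, q_{-2}=1, q_{-1}=0), until the denominator exceeds 21:
  i=0: a_0=2, p_0 = 2*1 + 0 = 2, q_0 = 2*0 + 1 = 1.
  i=1: a_1=1, p_1 = 1*2 + 1 = 3, q_1 = 1*1 + 0 = 1.
  i=2: a_2=1, p_2 = 1*3 + 2 = 5, q_2 = 1*1 + 1 = 2.
  i=3: a_3=2, p_3 = 2*5 + 3 = 13, q_3 = 2*2 + 1 = 5.
  i=4: a_4=5, p_4 = 5*13 + 5 = 70, q_4 = 5*5 + 2 = 27.
q_4 = 27 > 21, so the last convergent with denominator <= 21 is p_3/q_3 = 13/5.
The closest fraction with denominator <= 21 is either p_3/q_3 or the intermediate fraction (k*p_3 + p_2)/(k*q_3 + q_2) with the largest k >= 1 whose denominator stays <= 21; these approach x as k grows, and every other convergent or intermediate fraction in range is farther away.
Largest k: floor((21 - q_2)/q_3) = floor((21 - 2)/5) = 3.
That gives (3*13 + 5)/(3*5 + 2) = 44/17.
Compare the errors: |x - 13/5| = |376*5 - 13*145|/(145*5) = 5/725, and |x - 44/17| = |376*17 - 44*145|/(145*17) = 12/2465.
Cross-multiplying, 12*725 = 8700 < 12325 = 5*2465, so 12/2465 is smaller: the intermediate fraction 44/17 is closer to x than 13/5.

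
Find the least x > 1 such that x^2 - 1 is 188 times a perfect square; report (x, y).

First expand sqrt(188) as a continued fraction. With x_i = (sqrt(188) + m_i)/d_i and (m_0, d_0) = (0, 1): a_0 = floor(sqrt(188)) = 13, since 13^2 = 169 <= 188 < 196 = 14^2.
Iterate m_{i+1} = d_i*a_i - m_i, d_{i+1} = (188 - m_{i+1}^2)/d_i, a_{i+1} = floor((a_0 + m_{i+1})/d_{i+1}):
  m_1 = 1*13 - 0 = 13, d_1 = (188 - 13^2)/1 = 19/1 = 19, a_1 = floor((13 + 13)/19) = 1.
  m_2 = 19*1 - 13 = 6, d_2 = (188 - 6^2)/19 = 152/19 = 8, a_2 = floor((13 + 6)/8) = 2.
  m_3 = 8*2 - 6 = 10, d_3 = (188 - 10^2)/8 = 88/8 = 11, a_3 = floor((13 + 10)/11) = 2.
  m_4 = 11*2 - 10 = 12, d_4 = (188 - 12^2)/11 = 44/11 = 4, a_4 = floor((13 + 12)/4) = 6.
  m_5 = 4*6 - 12 = 12, d_5 = (188 - 12^2)/4 = 44/4 = 11, a_5 = floor((13 + 12)/11) = 2.
  m_6 = 11*2 - 12 = 10, d_6 = (188 - 10^2)/11 = 88/11 = 8, a_6 = floor((13 + 10)/8) = 2.
  m_7 = 8*2 - 10 = 6, d_7 = (188 - 6^2)/8 = 152/8 = 19, a_7 = floor((13 + 6)/19) = 1.
  m_8 = 19*1 - 6 = 13, d_8 = (188 - 13^2)/19 = 19/19 = 1, a_8 = floor((13 + 13)/1) = 26.
  m_9 = 1*26 - 13 = 13, d_9 = (188 - 13^2)/1 = 19/1 = 19: (m_9, d_9) = (m_1, d_1) = (13, 19), so from here the quotients repeat a_1, ..., a_8; the period length is 8.
So sqrt(188) = [13; (1, 2, 2, 6, 2, 2, 1, 26)] with period length k = 8.
k is even, so the fundamental solution of x^2 - 188y^2 = 1 is (p_{k-1}, q_{k-1}) = (p_7, q_7); compute convergents through index 7.
Convergents (p_i = a_i*p_{i-1} + p_{i-2}, q_i = a_i*q_{i-1} + q_{i-2} with p_{-2}=0, p_{-1}=1, q_{-2}=1, q_{-1}=0):
  i=0: a_0=13, p_0 = 13*1 + 0 = 13, q_0 = 13*0 + 1 = 1.
  i=1: a_1=1, p_1 = 1*13 + 1 = 14, q_1 = 1*1 + 0 = 1.
  i=2: a_2=2, p_2 = 2*14 + 13 = 41, q_2 = 2*1 + 1 = 3.
  i=3: a_3=2, p_3 = 2*41 + 14 = 96, q_3 = 2*3 + 1 = 7.
  i=4: a_4=6, p_4 = 6*96 + 41 = 617, q_4 = 6*7 + 3 = 45.
  i=5: a_5=2, p_5 = 2*617 + 96 = 1330, q_5 = 2*45 + 7 = 97.
  i=6: a_6=2, p_6 = 2*1330 + 617 = 3277, q_6 = 2*97 + 45 = 239.
  i=7: a_7=1, p_7 = 1*3277 + 1330 = 4607, q_7 = 1*239 + 97 = 336.
Check: 4607^2 - 188*336^2 = 21224449 - 21224448 = 1, so (x, y) = (4607, 336) solves the equation, and by the theorem it is the least positive solution.

(x, y) = (4607, 336)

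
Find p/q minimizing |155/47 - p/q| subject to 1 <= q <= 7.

23/7

Expand x = 155/47 as a continued fraction with the Euclidean algorithm:
  155 = 3*47 + 14, so a_0 = 3.
  47 = 3*14 + 5, so a_1 = 3.
  14 = 2*5 + 4, so a_2 = 2.
  5 = 1*4 + 1, so a_3 = 1.
  4 = 4*1 + 0, so a_4 = 4.
so x = [3; 3, 2, 1, 4].
Convergents (p_i = a_i*p_{i-1} + p_{i-2}, q_i = a_i*q_{i-1} + q_{i-2} with p_{-2}=0, p_{-1}=1, q_{-2}=1, q_{-1}=0), until the denominator exceeds 7:
  i=0: a_0=3, p_0 = 3*1 + 0 = 3, q_0 = 3*0 + 1 = 1.
  i=1: a_1=3, p_1 = 3*3 + 1 = 10, q_1 = 3*1 + 0 = 3.
  i=2: a_2=2, p_2 = 2*10 + 3 = 23, q_2 = 2*3 + 1 = 7.
  i=3: a_3=1, p_3 = 1*23 + 10 = 33, q_3 = 1*7 + 3 = 10.
q_3 = 10 > 7, so the last convergent with denominator <= 7 is p_2/q_2 = 23/7.
The closest fraction with denominator <= 7 is either p_2/q_2 or the intermediate fraction (k*p_2 + p_1)/(k*q_2 + q_1) with the largest k >= 1 whose denominator stays <= 7; these approach x as k grows, and every other convergent or intermediate fraction in range is farther away.
Largest k: floor((7 - q_1)/q_2) = floor((7 - 3)/7) = 0.
Since k = 0, no intermediate fraction beyond p_2/q_2 has denominator <= 7, so the convergent 23/7 is the closest (its error is |155*7 - 23*47|/(47*7) = 4/329).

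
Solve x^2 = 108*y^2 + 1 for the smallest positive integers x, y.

First expand sqrt(108) as a continued fraction. With x_i = (sqrt(108) + m_i)/d_i and (m_0, d_0) = (0, 1): a_0 = floor(sqrt(108)) = 10, since 10^2 = 100 <= 108 < 121 = 11^2.
Iterate m_{i+1} = d_i*a_i - m_i, d_{i+1} = (108 - m_{i+1}^2)/d_i, a_{i+1} = floor((a_0 + m_{i+1})/d_{i+1}):
  m_1 = 1*10 - 0 = 10, d_1 = (108 - 10^2)/1 = 8/1 = 8, a_1 = floor((10 + 10)/8) = 2.
  m_2 = 8*2 - 10 = 6, d_2 = (108 - 6^2)/8 = 72/8 = 9, a_2 = floor((10 + 6)/9) = 1.
  m_3 = 9*1 - 6 = 3, d_3 = (108 - 3^2)/9 = 99/9 = 11, a_3 = floor((10 + 3)/11) = 1.
  m_4 = 11*1 - 3 = 8, d_4 = (108 - 8^2)/11 = 44/11 = 4, a_4 = floor((10 + 8)/4) = 4.
  m_5 = 4*4 - 8 = 8, d_5 = (108 - 8^2)/4 = 44/4 = 11, a_5 = floor((10 + 8)/11) = 1.
  m_6 = 11*1 - 8 = 3, d_6 = (108 - 3^2)/11 = 99/11 = 9, a_6 = floor((10 + 3)/9) = 1.
  m_7 = 9*1 - 3 = 6, d_7 = (108 - 6^2)/9 = 72/9 = 8, a_7 = floor((10 + 6)/8) = 2.
  m_8 = 8*2 - 6 = 10, d_8 = (108 - 10^2)/8 = 8/8 = 1, a_8 = floor((10 + 10)/1) = 20.
  m_9 = 1*20 - 10 = 10, d_9 = (108 - 10^2)/1 = 8/1 = 8: (m_9, d_9) = (m_1, d_1) = (10, 8), so from here the quotients repeat a_1, ..., a_8; the period length is 8.
So sqrt(108) = [10; (2, 1, 1, 4, 1, 1, 2, 20)] with period length k = 8.
k is even, so the fundamental solution of x^2 - 108y^2 = 1 is (p_{k-1}, q_{k-1}) = (p_7, q_7); compute convergents through index 7.
Convergents (p_i = a_i*p_{i-1} + p_{i-2}, q_i = a_i*q_{i-1} + q_{i-2} with p_{-2}=0, p_{-1}=1, q_{-2}=1, q_{-1}=0):
  i=0: a_0=10, p_0 = 10*1 + 0 = 10, q_0 = 10*0 + 1 = 1.
  i=1: a_1=2, p_1 = 2*10 + 1 = 21, q_1 = 2*1 + 0 = 2.
  i=2: a_2=1, p_2 = 1*21 + 10 = 31, q_2 = 1*2 + 1 = 3.
  i=3: a_3=1, p_3 = 1*31 + 21 = 52, q_3 = 1*3 + 2 = 5.
  i=4: a_4=4, p_4 = 4*52 + 31 = 239, q_4 = 4*5 + 3 = 23.
  i=5: a_5=1, p_5 = 1*239 + 52 = 291, q_5 = 1*23 + 5 = 28.
  i=6: a_6=1, p_6 = 1*291 + 239 = 530, q_6 = 1*28 + 23 = 51.
  i=7: a_7=2, p_7 = 2*530 + 291 = 1351, q_7 = 2*51 + 28 = 130.
Check: 1351^2 - 108*130^2 = 1825201 - 1825200 = 1, so (x, y) = (1351, 130) solves the equation, and by the theorem it is the least positive solution.

(x, y) = (1351, 130)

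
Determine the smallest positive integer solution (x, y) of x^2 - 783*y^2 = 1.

(x, y) = (28, 1)

First expand sqrt(783) as a continued fraction. With x_i = (sqrt(783) + m_i)/d_i and (m_0, d_0) = (0, 1): a_0 = floor(sqrt(783)) = 27, since 27^2 = 729 <= 783 < 784 = 28^2.
Iterate m_{i+1} = d_i*a_i - m_i, d_{i+1} = (783 - m_{i+1}^2)/d_i, a_{i+1} = floor((a_0 + m_{i+1})/d_{i+1}):
  m_1 = 1*27 - 0 = 27, d_1 = (783 - 27^2)/1 = 54/1 = 54, a_1 = floor((27 + 27)/54) = 1.
  m_2 = 54*1 - 27 = 27, d_2 = (783 - 27^2)/54 = 54/54 = 1, a_2 = floor((27 + 27)/1) = 54.
  m_3 = 1*54 - 27 = 27, d_3 = (783 - 27^2)/1 = 54/1 = 54: (m_3, d_3) = (m_1, d_1) = (27, 54), so from here the quotients repeat a_1, a_2; the period length is 2.
So sqrt(783) = [27; (1, 54)] with period length k = 2.
k is even, so the fundamental solution of x^2 - 783y^2 = 1 is (p_{k-1}, q_{k-1}) = (p_1, q_1); compute convergents through index 1.
Convergents (p_i = a_i*p_{i-1} + p_{i-2}, q_i = a_i*q_{i-1} + q_{i-2} with p_{-2}=0, p_{-1}=1, q_{-2}=1, q_{-1}=0):
  i=0: a_0=27, p_0 = 27*1 + 0 = 27, q_0 = 27*0 + 1 = 1.
  i=1: a_1=1, p_1 = 1*27 + 1 = 28, q_1 = 1*1 + 0 = 1.
Check: 28^2 - 783*1^2 = 784 - 783 = 1, so (x, y) = (28, 1) solves the equation, and by the theorem it is the least positive solution.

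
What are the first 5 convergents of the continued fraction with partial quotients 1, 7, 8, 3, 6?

1/1, 8/7, 65/57, 203/178, 1283/1125

Using the convergent recurrence p_i = a_i*p_{i-1} + p_{i-2}, q_i = a_i*q_{i-1} + q_{i-2} with p_{-2}=0, p_{-1}=1, q_{-2}=1, q_{-1}=0:
  i=0: a_0=1, p_0 = 1*1 + 0 = 1, q_0 = 1*0 + 1 = 1.
  i=1: a_1=7, p_1 = 7*1 + 1 = 8, q_1 = 7*1 + 0 = 7.
  i=2: a_2=8, p_2 = 8*8 + 1 = 65, q_2 = 8*7 + 1 = 57.
  i=3: a_3=3, p_3 = 3*65 + 8 = 203, q_3 = 3*57 + 7 = 178.
  i=4: a_4=6, p_4 = 6*203 + 65 = 1283, q_4 = 6*178 + 57 = 1125.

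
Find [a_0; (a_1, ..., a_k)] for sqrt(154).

Write x_i = (sqrt(154) + m_i)/d_i with (m_0, d_0) = (0, 1). a_0 = floor(sqrt(154)) = 12, since 12^2 = 144 <= 154 < 169 = 13^2.
Iterate m_{i+1} = d_i*a_i - m_i, d_{i+1} = (154 - m_{i+1}^2)/d_i, a_{i+1} = floor((a_0 + m_{i+1})/d_{i+1}):
  m_1 = 1*12 - 0 = 12, d_1 = (154 - 12^2)/1 = 10/1 = 10, a_1 = floor((12 + 12)/10) = 2.
  m_2 = 10*2 - 12 = 8, d_2 = (154 - 8^2)/10 = 90/10 = 9, a_2 = floor((12 + 8)/9) = 2.
  m_3 = 9*2 - 8 = 10, d_3 = (154 - 10^2)/9 = 54/9 = 6, a_3 = floor((12 + 10)/6) = 3.
  m_4 = 6*3 - 10 = 8, d_4 = (154 - 8^2)/6 = 90/6 = 15, a_4 = floor((12 + 8)/15) = 1.
  m_5 = 15*1 - 8 = 7, d_5 = (154 - 7^2)/15 = 105/15 = 7, a_5 = floor((12 + 7)/7) = 2.
  m_6 = 7*2 - 7 = 7, d_6 = (154 - 7^2)/7 = 105/7 = 15, a_6 = floor((12 + 7)/15) = 1.
  m_7 = 15*1 - 7 = 8, d_7 = (154 - 8^2)/15 = 90/15 = 6, a_7 = floor((12 + 8)/6) = 3.
  m_8 = 6*3 - 8 = 10, d_8 = (154 - 10^2)/6 = 54/6 = 9, a_8 = floor((12 + 10)/9) = 2.
  m_9 = 9*2 - 10 = 8, d_9 = (154 - 8^2)/9 = 90/9 = 10, a_9 = floor((12 + 8)/10) = 2.
  m_10 = 10*2 - 8 = 12, d_10 = (154 - 12^2)/10 = 10/10 = 1, a_10 = floor((12 + 12)/1) = 24.
  m_11 = 1*24 - 12 = 12, d_11 = (154 - 12^2)/1 = 10/1 = 10: (m_11, d_11) = (m_1, d_1) = (12, 10), so from here the quotients repeat a_1, ..., a_10; the period length is 10.
Hence the expansion of sqrt(154) is a_0 = 12 followed by the repeating block 2, 2, 3, 1, 2, 1, 3, 2, 2, 24 (period 10).

[12; (2, 2, 3, 1, 2, 1, 3, 2, 2, 24)]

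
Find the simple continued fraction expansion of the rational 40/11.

[3; 1, 1, 1, 3]

Run the Euclidean algorithm on 40 and 11; the successive quotients are the partial quotients a_0, a_1, ... (each step inverts the fractional part left over by the previous one):
  40 = 3*11 + 7, so a_0 = 3.
  11 = 1*7 + 4, so a_1 = 1.
  7 = 1*4 + 3, so a_2 = 1.
  4 = 1*3 + 1, so a_3 = 1.
  3 = 3*1 + 0, so a_4 = 3.
The remainder reaches 0 after 5 divisions, so the expansion has 5 partial quotients, read off in order.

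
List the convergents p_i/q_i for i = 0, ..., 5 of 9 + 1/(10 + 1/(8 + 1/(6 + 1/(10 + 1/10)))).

Using the convergent recurrence p_i = a_i*p_{i-1} + p_{i-2}, q_i = a_i*q_{i-1} + q_{i-2} with p_{-2}=0, p_{-1}=1, q_{-2}=1, q_{-1}=0:
  i=0: a_0=9, p_0 = 9*1 + 0 = 9, q_0 = 9*0 + 1 = 1.
  i=1: a_1=10, p_1 = 10*9 + 1 = 91, q_1 = 10*1 + 0 = 10.
  i=2: a_2=8, p_2 = 8*91 + 9 = 737, q_2 = 8*10 + 1 = 81.
  i=3: a_3=6, p_3 = 6*737 + 91 = 4513, q_3 = 6*81 + 10 = 496.
  i=4: a_4=10, p_4 = 10*4513 + 737 = 45867, q_4 = 10*496 + 81 = 5041.
  i=5: a_5=10, p_5 = 10*45867 + 4513 = 463183, q_5 = 10*5041 + 496 = 50906.

9/1, 91/10, 737/81, 4513/496, 45867/5041, 463183/50906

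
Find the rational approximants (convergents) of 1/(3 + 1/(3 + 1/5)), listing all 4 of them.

0/1, 1/3, 3/10, 16/53

Using the convergent recurrence p_i = a_i*p_{i-1} + p_{i-2}, q_i = a_i*q_{i-1} + q_{i-2} with p_{-2}=0, p_{-1}=1, q_{-2}=1, q_{-1}=0:
  i=0: a_0=0, p_0 = 0*1 + 0 = 0, q_0 = 0*0 + 1 = 1.
  i=1: a_1=3, p_1 = 3*0 + 1 = 1, q_1 = 3*1 + 0 = 3.
  i=2: a_2=3, p_2 = 3*1 + 0 = 3, q_2 = 3*3 + 1 = 10.
  i=3: a_3=5, p_3 = 5*3 + 1 = 16, q_3 = 5*10 + 3 = 53.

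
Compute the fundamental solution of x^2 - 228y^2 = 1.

First expand sqrt(228) as a continued fraction. With x_i = (sqrt(228) + m_i)/d_i and (m_0, d_0) = (0, 1): a_0 = floor(sqrt(228)) = 15, since 15^2 = 225 <= 228 < 256 = 16^2.
Iterate m_{i+1} = d_i*a_i - m_i, d_{i+1} = (228 - m_{i+1}^2)/d_i, a_{i+1} = floor((a_0 + m_{i+1})/d_{i+1}):
  m_1 = 1*15 - 0 = 15, d_1 = (228 - 15^2)/1 = 3/1 = 3, a_1 = floor((15 + 15)/3) = 10.
  m_2 = 3*10 - 15 = 15, d_2 = (228 - 15^2)/3 = 3/3 = 1, a_2 = floor((15 + 15)/1) = 30.
  m_3 = 1*30 - 15 = 15, d_3 = (228 - 15^2)/1 = 3/1 = 3: (m_3, d_3) = (m_1, d_1) = (15, 3), so from here the quotients repeat a_1, a_2; the period length is 2.
So sqrt(228) = [15; (10, 30)] with period length k = 2.
k is even, so the fundamental solution of x^2 - 228y^2 = 1 is (p_{k-1}, q_{k-1}) = (p_1, q_1); compute convergents through index 1.
Convergents (p_i = a_i*p_{i-1} + p_{i-2}, q_i = a_i*q_{i-1} + q_{i-2} with p_{-2}=0, p_{-1}=1, q_{-2}=1, q_{-1}=0):
  i=0: a_0=15, p_0 = 15*1 + 0 = 15, q_0 = 15*0 + 1 = 1.
  i=1: a_1=10, p_1 = 10*15 + 1 = 151, q_1 = 10*1 + 0 = 10.
Check: 151^2 - 228*10^2 = 22801 - 22800 = 1, so (x, y) = (151, 10) solves the equation, and by the theorem it is the least positive solution.

(x, y) = (151, 10)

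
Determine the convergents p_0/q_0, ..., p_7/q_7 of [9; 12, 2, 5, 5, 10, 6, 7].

Using the convergent recurrence p_i = a_i*p_{i-1} + p_{i-2}, q_i = a_i*q_{i-1} + q_{i-2} with p_{-2}=0, p_{-1}=1, q_{-2}=1, q_{-1}=0:
  i=0: a_0=9, p_0 = 9*1 + 0 = 9, q_0 = 9*0 + 1 = 1.
  i=1: a_1=12, p_1 = 12*9 + 1 = 109, q_1 = 12*1 + 0 = 12.
  i=2: a_2=2, p_2 = 2*109 + 9 = 227, q_2 = 2*12 + 1 = 25.
  i=3: a_3=5, p_3 = 5*227 + 109 = 1244, q_3 = 5*25 + 12 = 137.
  i=4: a_4=5, p_4 = 5*1244 + 227 = 6447, q_4 = 5*137 + 25 = 710.
  i=5: a_5=10, p_5 = 10*6447 + 1244 = 65714, q_5 = 10*710 + 137 = 7237.
  i=6: a_6=6, p_6 = 6*65714 + 6447 = 400731, q_6 = 6*7237 + 710 = 44132.
  i=7: a_7=7, p_7 = 7*400731 + 65714 = 2870831, q_7 = 7*44132 + 7237 = 316161.

9/1, 109/12, 227/25, 1244/137, 6447/710, 65714/7237, 400731/44132, 2870831/316161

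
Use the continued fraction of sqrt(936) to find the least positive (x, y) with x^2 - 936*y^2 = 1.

(x, y) = (5201, 170)

First expand sqrt(936) as a continued fraction. With x_i = (sqrt(936) + m_i)/d_i and (m_0, d_0) = (0, 1): a_0 = floor(sqrt(936)) = 30, since 30^2 = 900 <= 936 < 961 = 31^2.
Iterate m_{i+1} = d_i*a_i - m_i, d_{i+1} = (936 - m_{i+1}^2)/d_i, a_{i+1} = floor((a_0 + m_{i+1})/d_{i+1}):
  m_1 = 1*30 - 0 = 30, d_1 = (936 - 30^2)/1 = 36/1 = 36, a_1 = floor((30 + 30)/36) = 1.
  m_2 = 36*1 - 30 = 6, d_2 = (936 - 6^2)/36 = 900/36 = 25, a_2 = floor((30 + 6)/25) = 1.
  m_3 = 25*1 - 6 = 19, d_3 = (936 - 19^2)/25 = 575/25 = 23, a_3 = floor((30 + 19)/23) = 2.
  m_4 = 23*2 - 19 = 27, d_4 = (936 - 27^2)/23 = 207/23 = 9, a_4 = floor((30 + 27)/9) = 6.
  m_5 = 9*6 - 27 = 27, d_5 = (936 - 27^2)/9 = 207/9 = 23, a_5 = floor((30 + 27)/23) = 2.
  m_6 = 23*2 - 27 = 19, d_6 = (936 - 19^2)/23 = 575/23 = 25, a_6 = floor((30 + 19)/25) = 1.
  m_7 = 25*1 - 19 = 6, d_7 = (936 - 6^2)/25 = 900/25 = 36, a_7 = floor((30 + 6)/36) = 1.
  m_8 = 36*1 - 6 = 30, d_8 = (936 - 30^2)/36 = 36/36 = 1, a_8 = floor((30 + 30)/1) = 60.
  m_9 = 1*60 - 30 = 30, d_9 = (936 - 30^2)/1 = 36/1 = 36: (m_9, d_9) = (m_1, d_1) = (30, 36), so from here the quotients repeat a_1, ..., a_8; the period length is 8.
So sqrt(936) = [30; (1, 1, 2, 6, 2, 1, 1, 60)] with period length k = 8.
k is even, so the fundamental solution of x^2 - 936y^2 = 1 is (p_{k-1}, q_{k-1}) = (p_7, q_7); compute convergents through index 7.
Convergents (p_i = a_i*p_{i-1} + p_{i-2}, q_i = a_i*q_{i-1} + q_{i-2} with p_{-2}=0, p_{-1}=1, q_{-2}=1, q_{-1}=0):
  i=0: a_0=30, p_0 = 30*1 + 0 = 30, q_0 = 30*0 + 1 = 1.
  i=1: a_1=1, p_1 = 1*30 + 1 = 31, q_1 = 1*1 + 0 = 1.
  i=2: a_2=1, p_2 = 1*31 + 30 = 61, q_2 = 1*1 + 1 = 2.
  i=3: a_3=2, p_3 = 2*61 + 31 = 153, q_3 = 2*2 + 1 = 5.
  i=4: a_4=6, p_4 = 6*153 + 61 = 979, q_4 = 6*5 + 2 = 32.
  i=5: a_5=2, p_5 = 2*979 + 153 = 2111, q_5 = 2*32 + 5 = 69.
  i=6: a_6=1, p_6 = 1*2111 + 979 = 3090, q_6 = 1*69 + 32 = 101.
  i=7: a_7=1, p_7 = 1*3090 + 2111 = 5201, q_7 = 1*101 + 69 = 170.
Check: 5201^2 - 936*170^2 = 27050401 - 27050400 = 1, so (x, y) = (5201, 170) solves the equation, and by the theorem it is the least positive solution.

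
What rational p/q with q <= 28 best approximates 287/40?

Expand x = 287/40 as a continued fraction with the Euclidean algorithm:
  287 = 7*40 + 7, so a_0 = 7.
  40 = 5*7 + 5, so a_1 = 5.
  7 = 1*5 + 2, so a_2 = 1.
  5 = 2*2 + 1, so a_3 = 2.
  2 = 2*1 + 0, so a_4 = 2.
so x = [7; 5, 1, 2, 2].
Convergents (p_i = a_i*p_{i-1} + p_{i-2}, q_i = a_i*q_{i-1} + q_{i-2} with p_{-2}=0, p_{-1}=1, q_{-2}=1, q_{-1}=0), until the denominator exceeds 28:
  i=0: a_0=7, p_0 = 7*1 + 0 = 7, q_0 = 7*0 + 1 = 1.
  i=1: a_1=5, p_1 = 5*7 + 1 = 36, q_1 = 5*1 + 0 = 5.
  i=2: a_2=1, p_2 = 1*36 + 7 = 43, q_2 = 1*5 + 1 = 6.
  i=3: a_3=2, p_3 = 2*43 + 36 = 122, q_3 = 2*6 + 5 = 17.
  i=4: a_4=2, p_4 = 2*122 + 43 = 287, q_4 = 2*17 + 6 = 40.
q_4 = 40 > 28, so the last convergent with denominator <= 28 is p_3/q_3 = 122/17.
The closest fraction with denominator <= 28 is either p_3/q_3 or the intermediate fraction (k*p_3 + p_2)/(k*q_3 + q_2) with the largest k >= 1 whose denominator stays <= 28; these approach x as k grows, and every other convergent or intermediate fraction in range is farther away.
Largest k: floor((28 - q_2)/q_3) = floor((28 - 6)/17) = 1.
That gives (1*122 + 43)/(1*17 + 6) = 165/23.
Compare the errors: |x - 122/17| = |287*17 - 122*40|/(40*17) = 1/680, and |x - 165/23| = |287*23 - 165*40|/(40*23) = 1/920.
Cross-multiplying, 1*680 = 680 < 920 = 1*920, so 1/920 is smaller: the intermediate fraction 165/23 is closer to x than 122/17.

165/23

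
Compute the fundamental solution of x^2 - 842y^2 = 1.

(x, y) = (1683, 58)

First expand sqrt(842) as a continued fraction. With x_i = (sqrt(842) + m_i)/d_i and (m_0, d_0) = (0, 1): a_0 = floor(sqrt(842)) = 29, since 29^2 = 841 <= 842 < 900 = 30^2.
Iterate m_{i+1} = d_i*a_i - m_i, d_{i+1} = (842 - m_{i+1}^2)/d_i, a_{i+1} = floor((a_0 + m_{i+1})/d_{i+1}):
  m_1 = 1*29 - 0 = 29, d_1 = (842 - 29^2)/1 = 1/1 = 1, a_1 = floor((29 + 29)/1) = 58.
  m_2 = 1*58 - 29 = 29, d_2 = (842 - 29^2)/1 = 1/1 = 1: (m_2, d_2) = (m_1, d_1) = (29, 1), so from here the quotient a_1 repeats; the period length is 1.
So sqrt(842) = [29; (58)] with period length k = 1.
k is odd, so (p_{k-1}, q_{k-1}) only solves x^2 - 842y^2 = -1 and the fundamental solution of x^2 - 842y^2 = 1 is (p_{2k-1}, q_{2k-1}) = (p_1, q_1); compute convergents through index 1, running through the period twice.
Convergents (p_i = a_i*p_{i-1} + p_{i-2}, q_i = a_i*q_{i-1} + q_{i-2} with p_{-2}=0, p_{-1}=1, q_{-2}=1, q_{-1}=0):
  i=0: a_0=29, p_0 = 29*1 + 0 = 29, q_0 = 29*0 + 1 = 1.
  i=1: a_1=58, p_1 = 58*29 + 1 = 1683, q_1 = 58*1 + 0 = 58.
Indeed p_0^2 - 842*q_0^2 = 841 - 842 = -1, not +1.
Check: 1683^2 - 842*58^2 = 2832489 - 2832488 = 1, so (x, y) = (1683, 58) solves the equation, and by the theorem it is the least positive solution.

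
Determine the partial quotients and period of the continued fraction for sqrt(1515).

Write x_i = (sqrt(1515) + m_i)/d_i with (m_0, d_0) = (0, 1). a_0 = floor(sqrt(1515)) = 38, since 38^2 = 1444 <= 1515 < 1521 = 39^2.
Iterate m_{i+1} = d_i*a_i - m_i, d_{i+1} = (1515 - m_{i+1}^2)/d_i, a_{i+1} = floor((a_0 + m_{i+1})/d_{i+1}):
  m_1 = 1*38 - 0 = 38, d_1 = (1515 - 38^2)/1 = 71/1 = 71, a_1 = floor((38 + 38)/71) = 1.
  m_2 = 71*1 - 38 = 33, d_2 = (1515 - 33^2)/71 = 426/71 = 6, a_2 = floor((38 + 33)/6) = 11.
  m_3 = 6*11 - 33 = 33, d_3 = (1515 - 33^2)/6 = 426/6 = 71, a_3 = floor((38 + 33)/71) = 1.
  m_4 = 71*1 - 33 = 38, d_4 = (1515 - 38^2)/71 = 71/71 = 1, a_4 = floor((38 + 38)/1) = 76.
  m_5 = 1*76 - 38 = 38, d_5 = (1515 - 38^2)/1 = 71/1 = 71: (m_5, d_5) = (m_1, d_1) = (38, 71), so from here the quotients repeat a_1, ..., a_4; the period length is 4.
Hence the expansion of sqrt(1515) is a_0 = 38 followed by the repeating block 1, 11, 1, 76 (period 4).

[38; (1, 11, 1, 76)]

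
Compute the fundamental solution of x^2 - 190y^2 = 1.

(x, y) = (52021, 3774)

First expand sqrt(190) as a continued fraction. With x_i = (sqrt(190) + m_i)/d_i and (m_0, d_0) = (0, 1): a_0 = floor(sqrt(190)) = 13, since 13^2 = 169 <= 190 < 196 = 14^2.
Iterate m_{i+1} = d_i*a_i - m_i, d_{i+1} = (190 - m_{i+1}^2)/d_i, a_{i+1} = floor((a_0 + m_{i+1})/d_{i+1}):
  m_1 = 1*13 - 0 = 13, d_1 = (190 - 13^2)/1 = 21/1 = 21, a_1 = floor((13 + 13)/21) = 1.
  m_2 = 21*1 - 13 = 8, d_2 = (190 - 8^2)/21 = 126/21 = 6, a_2 = floor((13 + 8)/6) = 3.
  m_3 = 6*3 - 8 = 10, d_3 = (190 - 10^2)/6 = 90/6 = 15, a_3 = floor((13 + 10)/15) = 1.
  m_4 = 15*1 - 10 = 5, d_4 = (190 - 5^2)/15 = 165/15 = 11, a_4 = floor((13 + 5)/11) = 1.
  m_5 = 11*1 - 5 = 6, d_5 = (190 - 6^2)/11 = 154/11 = 14, a_5 = floor((13 + 6)/14) = 1.
  m_6 = 14*1 - 6 = 8, d_6 = (190 - 8^2)/14 = 126/14 = 9, a_6 = floor((13 + 8)/9) = 2.
  m_7 = 9*2 - 8 = 10, d_7 = (190 - 10^2)/9 = 90/9 = 10, a_7 = floor((13 + 10)/10) = 2.
  m_8 = 10*2 - 10 = 10, d_8 = (190 - 10^2)/10 = 90/10 = 9, a_8 = floor((13 + 10)/9) = 2.
  m_9 = 9*2 - 10 = 8, d_9 = (190 - 8^2)/9 = 126/9 = 14, a_9 = floor((13 + 8)/14) = 1.
  m_10 = 14*1 - 8 = 6, d_10 = (190 - 6^2)/14 = 154/14 = 11, a_10 = floor((13 + 6)/11) = 1.
  m_11 = 11*1 - 6 = 5, d_11 = (190 - 5^2)/11 = 165/11 = 15, a_11 = floor((13 + 5)/15) = 1.
  m_12 = 15*1 - 5 = 10, d_12 = (190 - 10^2)/15 = 90/15 = 6, a_12 = floor((13 + 10)/6) = 3.
  m_13 = 6*3 - 10 = 8, d_13 = (190 - 8^2)/6 = 126/6 = 21, a_13 = floor((13 + 8)/21) = 1.
  m_14 = 21*1 - 8 = 13, d_14 = (190 - 13^2)/21 = 21/21 = 1, a_14 = floor((13 + 13)/1) = 26.
  m_15 = 1*26 - 13 = 13, d_15 = (190 - 13^2)/1 = 21/1 = 21: (m_15, d_15) = (m_1, d_1) = (13, 21), so from here the quotients repeat a_1, ..., a_14; the period length is 14.
So sqrt(190) = [13; (1, 3, 1, 1, 1, 2, 2, 2, 1, 1, 1, 3, 1, 26)] with period length k = 14.
k is even, so the fundamental solution of x^2 - 190y^2 = 1 is (p_{k-1}, q_{k-1}) = (p_13, q_13); compute convergents through index 13.
Convergents (p_i = a_i*p_{i-1} + p_{i-2}, q_i = a_i*q_{i-1} + q_{i-2} with p_{-2}=0, p_{-1}=1, q_{-2}=1, q_{-1}=0):
  i=0: a_0=13, p_0 = 13*1 + 0 = 13, q_0 = 13*0 + 1 = 1.
  i=1: a_1=1, p_1 = 1*13 + 1 = 14, q_1 = 1*1 + 0 = 1.
  i=2: a_2=3, p_2 = 3*14 + 13 = 55, q_2 = 3*1 + 1 = 4.
  i=3: a_3=1, p_3 = 1*55 + 14 = 69, q_3 = 1*4 + 1 = 5.
  i=4: a_4=1, p_4 = 1*69 + 55 = 124, q_4 = 1*5 + 4 = 9.
  i=5: a_5=1, p_5 = 1*124 + 69 = 193, q_5 = 1*9 + 5 = 14.
  i=6: a_6=2, p_6 = 2*193 + 124 = 510, q_6 = 2*14 + 9 = 37.
  i=7: a_7=2, p_7 = 2*510 + 193 = 1213, q_7 = 2*37 + 14 = 88.
  i=8: a_8=2, p_8 = 2*1213 + 510 = 2936, q_8 = 2*88 + 37 = 213.
  i=9: a_9=1, p_9 = 1*2936 + 1213 = 4149, q_9 = 1*213 + 88 = 301.
  i=10: a_10=1, p_10 = 1*4149 + 2936 = 7085, q_10 = 1*301 + 213 = 514.
  i=11: a_11=1, p_11 = 1*7085 + 4149 = 11234, q_11 = 1*514 + 301 = 815.
  i=12: a_12=3, p_12 = 3*11234 + 7085 = 40787, q_12 = 3*815 + 514 = 2959.
  i=13: a_13=1, p_13 = 1*40787 + 11234 = 52021, q_13 = 1*2959 + 815 = 3774.
Check: 52021^2 - 190*3774^2 = 2706184441 - 2706184440 = 1, so (x, y) = (52021, 3774) solves the equation, and by the theorem it is the least positive solution.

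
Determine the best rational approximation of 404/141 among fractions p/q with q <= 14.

Expand x = 404/141 as a continued fraction with the Euclidean algorithm:
  404 = 2*141 + 122, so a_0 = 2.
  141 = 1*122 + 19, so a_1 = 1.
  122 = 6*19 + 8, so a_2 = 6.
  19 = 2*8 + 3, so a_3 = 2.
  8 = 2*3 + 2, so a_4 = 2.
  3 = 1*2 + 1, so a_5 = 1.
  2 = 2*1 + 0, so a_6 = 2.
so x = [2; 1, 6, 2, 2, 1, 2].
Convergents (p_i = a_i*p_{i-1} + p_{i-2}, q_i = a_i*q_{i-1} + q_{i-2} with p_{-2}=0, p_{-1}=1, q_{-2}=1, q_{-1}=0), until the denominator exceeds 14:
  i=0: a_0=2, p_0 = 2*1 + 0 = 2, q_0 = 2*0 + 1 = 1.
  i=1: a_1=1, p_1 = 1*2 + 1 = 3, q_1 = 1*1 + 0 = 1.
  i=2: a_2=6, p_2 = 6*3 + 2 = 20, q_2 = 6*1 + 1 = 7.
  i=3: a_3=2, p_3 = 2*20 + 3 = 43, q_3 = 2*7 + 1 = 15.
q_3 = 15 > 14, so the last convergent with denominator <= 14 is p_2/q_2 = 20/7.
The closest fraction with denominator <= 14 is either p_2/q_2 or the intermediate fraction (k*p_2 + p_1)/(k*q_2 + q_1) with the largest k >= 1 whose denominator stays <= 14; these approach x as k grows, and every other convergent or intermediate fraction in range is farther away.
Largest k: floor((14 - q_1)/q_2) = floor((14 - 1)/7) = 1.
That gives (1*20 + 3)/(1*7 + 1) = 23/8.
Compare the errors: |x - 20/7| = |404*7 - 20*141|/(141*7) = 8/987, and |x - 23/8| = |404*8 - 23*141|/(141*8) = 11/1128.
Cross-multiplying, 8*1128 = 9024 < 10857 = 11*987, so 8/987 is smaller: the convergent 20/7 is closer to x than 23/8.

20/7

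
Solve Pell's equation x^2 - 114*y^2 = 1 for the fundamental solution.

(x, y) = (1025, 96)

First expand sqrt(114) as a continued fraction. With x_i = (sqrt(114) + m_i)/d_i and (m_0, d_0) = (0, 1): a_0 = floor(sqrt(114)) = 10, since 10^2 = 100 <= 114 < 121 = 11^2.
Iterate m_{i+1} = d_i*a_i - m_i, d_{i+1} = (114 - m_{i+1}^2)/d_i, a_{i+1} = floor((a_0 + m_{i+1})/d_{i+1}):
  m_1 = 1*10 - 0 = 10, d_1 = (114 - 10^2)/1 = 14/1 = 14, a_1 = floor((10 + 10)/14) = 1.
  m_2 = 14*1 - 10 = 4, d_2 = (114 - 4^2)/14 = 98/14 = 7, a_2 = floor((10 + 4)/7) = 2.
  m_3 = 7*2 - 4 = 10, d_3 = (114 - 10^2)/7 = 14/7 = 2, a_3 = floor((10 + 10)/2) = 10.
  m_4 = 2*10 - 10 = 10, d_4 = (114 - 10^2)/2 = 14/2 = 7, a_4 = floor((10 + 10)/7) = 2.
  m_5 = 7*2 - 10 = 4, d_5 = (114 - 4^2)/7 = 98/7 = 14, a_5 = floor((10 + 4)/14) = 1.
  m_6 = 14*1 - 4 = 10, d_6 = (114 - 10^2)/14 = 14/14 = 1, a_6 = floor((10 + 10)/1) = 20.
  m_7 = 1*20 - 10 = 10, d_7 = (114 - 10^2)/1 = 14/1 = 14: (m_7, d_7) = (m_1, d_1) = (10, 14), so from here the quotients repeat a_1, ..., a_6; the period length is 6.
So sqrt(114) = [10; (1, 2, 10, 2, 1, 20)] with period length k = 6.
k is even, so the fundamental solution of x^2 - 114y^2 = 1 is (p_{k-1}, q_{k-1}) = (p_5, q_5); compute convergents through index 5.
Convergents (p_i = a_i*p_{i-1} + p_{i-2}, q_i = a_i*q_{i-1} + q_{i-2} with p_{-2}=0, p_{-1}=1, q_{-2}=1, q_{-1}=0):
  i=0: a_0=10, p_0 = 10*1 + 0 = 10, q_0 = 10*0 + 1 = 1.
  i=1: a_1=1, p_1 = 1*10 + 1 = 11, q_1 = 1*1 + 0 = 1.
  i=2: a_2=2, p_2 = 2*11 + 10 = 32, q_2 = 2*1 + 1 = 3.
  i=3: a_3=10, p_3 = 10*32 + 11 = 331, q_3 = 10*3 + 1 = 31.
  i=4: a_4=2, p_4 = 2*331 + 32 = 694, q_4 = 2*31 + 3 = 65.
  i=5: a_5=1, p_5 = 1*694 + 331 = 1025, q_5 = 1*65 + 31 = 96.
Check: 1025^2 - 114*96^2 = 1050625 - 1050624 = 1, so (x, y) = (1025, 96) solves the equation, and by the theorem it is the least positive solution.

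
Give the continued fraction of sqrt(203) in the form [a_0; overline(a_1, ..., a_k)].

Write x_i = (sqrt(203) + m_i)/d_i with (m_0, d_0) = (0, 1). a_0 = floor(sqrt(203)) = 14, since 14^2 = 196 <= 203 < 225 = 15^2.
Iterate m_{i+1} = d_i*a_i - m_i, d_{i+1} = (203 - m_{i+1}^2)/d_i, a_{i+1} = floor((a_0 + m_{i+1})/d_{i+1}):
  m_1 = 1*14 - 0 = 14, d_1 = (203 - 14^2)/1 = 7/1 = 7, a_1 = floor((14 + 14)/7) = 4.
  m_2 = 7*4 - 14 = 14, d_2 = (203 - 14^2)/7 = 7/7 = 1, a_2 = floor((14 + 14)/1) = 28.
  m_3 = 1*28 - 14 = 14, d_3 = (203 - 14^2)/1 = 7/1 = 7: (m_3, d_3) = (m_1, d_1) = (14, 7), so from here the quotients repeat a_1, a_2; the period length is 2.
Hence the expansion of sqrt(203) is a_0 = 14 followed by the repeating block 4, 28 (period 2).

[14; overline(4, 28)]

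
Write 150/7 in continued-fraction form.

Run the Euclidean algorithm on 150 and 7; the successive quotients are the partial quotients a_0, a_1, ... (each step inverts the fractional part left over by the previous one):
  150 = 21*7 + 3, so a_0 = 21.
  7 = 2*3 + 1, so a_1 = 2.
  3 = 3*1 + 0, so a_2 = 3.
The remainder reaches 0 after 3 divisions, so the expansion has 3 partial quotients, read off in order.

[21; 2, 3]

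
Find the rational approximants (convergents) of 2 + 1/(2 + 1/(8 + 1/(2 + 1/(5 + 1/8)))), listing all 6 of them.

2/1, 5/2, 42/17, 89/36, 487/197, 3985/1612

Using the convergent recurrence p_i = a_i*p_{i-1} + p_{i-2}, q_i = a_i*q_{i-1} + q_{i-2} with p_{-2}=0, p_{-1}=1, q_{-2}=1, q_{-1}=0:
  i=0: a_0=2, p_0 = 2*1 + 0 = 2, q_0 = 2*0 + 1 = 1.
  i=1: a_1=2, p_1 = 2*2 + 1 = 5, q_1 = 2*1 + 0 = 2.
  i=2: a_2=8, p_2 = 8*5 + 2 = 42, q_2 = 8*2 + 1 = 17.
  i=3: a_3=2, p_3 = 2*42 + 5 = 89, q_3 = 2*17 + 2 = 36.
  i=4: a_4=5, p_4 = 5*89 + 42 = 487, q_4 = 5*36 + 17 = 197.
  i=5: a_5=8, p_5 = 8*487 + 89 = 3985, q_5 = 8*197 + 36 = 1612.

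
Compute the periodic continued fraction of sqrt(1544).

[39; (3, 2, 2, 9, 2, 2, 3, 78)]

Write x_i = (sqrt(1544) + m_i)/d_i with (m_0, d_0) = (0, 1). a_0 = floor(sqrt(1544)) = 39, since 39^2 = 1521 <= 1544 < 1600 = 40^2.
Iterate m_{i+1} = d_i*a_i - m_i, d_{i+1} = (1544 - m_{i+1}^2)/d_i, a_{i+1} = floor((a_0 + m_{i+1})/d_{i+1}):
  m_1 = 1*39 - 0 = 39, d_1 = (1544 - 39^2)/1 = 23/1 = 23, a_1 = floor((39 + 39)/23) = 3.
  m_2 = 23*3 - 39 = 30, d_2 = (1544 - 30^2)/23 = 644/23 = 28, a_2 = floor((39 + 30)/28) = 2.
  m_3 = 28*2 - 30 = 26, d_3 = (1544 - 26^2)/28 = 868/28 = 31, a_3 = floor((39 + 26)/31) = 2.
  m_4 = 31*2 - 26 = 36, d_4 = (1544 - 36^2)/31 = 248/31 = 8, a_4 = floor((39 + 36)/8) = 9.
  m_5 = 8*9 - 36 = 36, d_5 = (1544 - 36^2)/8 = 248/8 = 31, a_5 = floor((39 + 36)/31) = 2.
  m_6 = 31*2 - 36 = 26, d_6 = (1544 - 26^2)/31 = 868/31 = 28, a_6 = floor((39 + 26)/28) = 2.
  m_7 = 28*2 - 26 = 30, d_7 = (1544 - 30^2)/28 = 644/28 = 23, a_7 = floor((39 + 30)/23) = 3.
  m_8 = 23*3 - 30 = 39, d_8 = (1544 - 39^2)/23 = 23/23 = 1, a_8 = floor((39 + 39)/1) = 78.
  m_9 = 1*78 - 39 = 39, d_9 = (1544 - 39^2)/1 = 23/1 = 23: (m_9, d_9) = (m_1, d_1) = (39, 23), so from here the quotients repeat a_1, ..., a_8; the period length is 8.
Hence the expansion of sqrt(1544) is a_0 = 39 followed by the repeating block 3, 2, 2, 9, 2, 2, 3, 78 (period 8).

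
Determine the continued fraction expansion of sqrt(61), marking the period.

Write x_i = (sqrt(61) + m_i)/d_i with (m_0, d_0) = (0, 1). a_0 = floor(sqrt(61)) = 7, since 7^2 = 49 <= 61 < 64 = 8^2.
Iterate m_{i+1} = d_i*a_i - m_i, d_{i+1} = (61 - m_{i+1}^2)/d_i, a_{i+1} = floor((a_0 + m_{i+1})/d_{i+1}):
  m_1 = 1*7 - 0 = 7, d_1 = (61 - 7^2)/1 = 12/1 = 12, a_1 = floor((7 + 7)/12) = 1.
  m_2 = 12*1 - 7 = 5, d_2 = (61 - 5^2)/12 = 36/12 = 3, a_2 = floor((7 + 5)/3) = 4.
  m_3 = 3*4 - 5 = 7, d_3 = (61 - 7^2)/3 = 12/3 = 4, a_3 = floor((7 + 7)/4) = 3.
  m_4 = 4*3 - 7 = 5, d_4 = (61 - 5^2)/4 = 36/4 = 9, a_4 = floor((7 + 5)/9) = 1.
  m_5 = 9*1 - 5 = 4, d_5 = (61 - 4^2)/9 = 45/9 = 5, a_5 = floor((7 + 4)/5) = 2.
  m_6 = 5*2 - 4 = 6, d_6 = (61 - 6^2)/5 = 25/5 = 5, a_6 = floor((7 + 6)/5) = 2.
  m_7 = 5*2 - 6 = 4, d_7 = (61 - 4^2)/5 = 45/5 = 9, a_7 = floor((7 + 4)/9) = 1.
  m_8 = 9*1 - 4 = 5, d_8 = (61 - 5^2)/9 = 36/9 = 4, a_8 = floor((7 + 5)/4) = 3.
  m_9 = 4*3 - 5 = 7, d_9 = (61 - 7^2)/4 = 12/4 = 3, a_9 = floor((7 + 7)/3) = 4.
  m_10 = 3*4 - 7 = 5, d_10 = (61 - 5^2)/3 = 36/3 = 12, a_10 = floor((7 + 5)/12) = 1.
  m_11 = 12*1 - 5 = 7, d_11 = (61 - 7^2)/12 = 12/12 = 1, a_11 = floor((7 + 7)/1) = 14.
  m_12 = 1*14 - 7 = 7, d_12 = (61 - 7^2)/1 = 12/1 = 12: (m_12, d_12) = (m_1, d_1) = (7, 12), so from here the quotients repeat a_1, ..., a_11; the period length is 11.
Hence the expansion of sqrt(61) is a_0 = 7 followed by the repeating block 1, 4, 3, 1, 2, 2, 1, 3, 4, 1, 14 (period 11).

[7; (1, 4, 3, 1, 2, 2, 1, 3, 4, 1, 14)]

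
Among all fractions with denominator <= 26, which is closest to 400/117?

41/12

Expand x = 400/117 as a continued fraction with the Euclidean algorithm:
  400 = 3*117 + 49, so a_0 = 3.
  117 = 2*49 + 19, so a_1 = 2.
  49 = 2*19 + 11, so a_2 = 2.
  19 = 1*11 + 8, so a_3 = 1.
  11 = 1*8 + 3, so a_4 = 1.
  8 = 2*3 + 2, so a_5 = 2.
  3 = 1*2 + 1, so a_6 = 1.
  2 = 2*1 + 0, so a_7 = 2.
so x = [3; 2, 2, 1, 1, 2, 1, 2].
Convergents (p_i = a_i*p_{i-1} + p_{i-2}, q_i = a_i*q_{i-1} + q_{i-2} with p_{-2}=0, p_{-1}=1, q_{-2}=1, q_{-1}=0), until the denominator exceeds 26:
  i=0: a_0=3, p_0 = 3*1 + 0 = 3, q_0 = 3*0 + 1 = 1.
  i=1: a_1=2, p_1 = 2*3 + 1 = 7, q_1 = 2*1 + 0 = 2.
  i=2: a_2=2, p_2 = 2*7 + 3 = 17, q_2 = 2*2 + 1 = 5.
  i=3: a_3=1, p_3 = 1*17 + 7 = 24, q_3 = 1*5 + 2 = 7.
  i=4: a_4=1, p_4 = 1*24 + 17 = 41, q_4 = 1*7 + 5 = 12.
  i=5: a_5=2, p_5 = 2*41 + 24 = 106, q_5 = 2*12 + 7 = 31.
q_5 = 31 > 26, so the last convergent with denominator <= 26 is p_4/q_4 = 41/12.
The closest fraction with denominator <= 26 is either p_4/q_4 or the intermediate fraction (k*p_4 + p_3)/(k*q_4 + q_3) with the largest k >= 1 whose denominator stays <= 26; these approach x as k grows, and every other convergent or intermediate fraction in range is farther away.
Largest k: floor((26 - q_3)/q_4) = floor((26 - 7)/12) = 1.
That gives (1*41 + 24)/(1*12 + 7) = 65/19.
Compare the errors: |x - 41/12| = |400*12 - 41*117|/(117*12) = 3/1404, and |x - 65/19| = |400*19 - 65*117|/(117*19) = 5/2223.
Cross-multiplying, 3*2223 = 6669 < 7020 = 5*1404, so 3/1404 is smaller: the convergent 41/12 is closer to x than 65/19.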